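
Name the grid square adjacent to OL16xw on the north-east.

Longitude subsquare x = 23; +1 → 24, wraps to 0 = a, carry into square.
Longitude square 1; +1 → 2.
Latitude subsquare w = 22; +1 → 23 = x.

OL26ax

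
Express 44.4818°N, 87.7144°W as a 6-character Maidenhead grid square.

Offset from 180°W / 90°S: lon 92.2856°, lat 134.4818°.
Field: lon ⌊92.2856/20⌋ = 4 → E; lat ⌊134.4818/10⌋ = 13 → N.
Square: lon ⌊12.2856/2⌋ = 6; lat ⌊4.4818/1⌋ = 4.
Subsquare: lon ⌊0.2856/0.0833333⌋ = 3 → d; lat ⌊0.4818/0.0416667⌋ = 11 → l.

EN64dl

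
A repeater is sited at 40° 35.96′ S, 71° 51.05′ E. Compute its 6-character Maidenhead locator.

ME59wj

Add 180° to longitude and 90° to latitude: 251.8508, 49.4007.
Field: lon ⌊251.8508/20⌋ = 12 → M; lat ⌊49.4007/10⌋ = 4 → E.
Square: lon ⌊11.8508/2⌋ = 5; lat ⌊9.4007/1⌋ = 9.
Subsquare: lon ⌊1.8508/0.0833333⌋ = 22 → w; lat ⌊0.4007/0.0416667⌋ = 9 → j.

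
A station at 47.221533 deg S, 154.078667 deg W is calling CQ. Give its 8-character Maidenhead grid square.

Add 180° to longitude and 90° to latitude: 25.92133, 42.77847.
Field (20°×10°, letters A–R): lon ⌊25.92133/20⌋ = 1 → B; lat ⌊42.77847/10⌋ = 4 → E.
Square (2°×1°, digits 0–9): lon ⌊5.92133/2⌋ = 2; lat ⌊2.77847/1⌋ = 2.
Subsquare (5′×2.5′, letters a–x): lon ⌊1.92133/0.0833333⌋ = 23 → x; lat ⌊0.77847/0.0416667⌋ = 18 → s.
Extended square (30″×15″, digits 0–9): lon ⌊0.00467/0.00833333⌋ = 0; lat ⌊0.02847/0.00416667⌋ = 6.

BE22xs06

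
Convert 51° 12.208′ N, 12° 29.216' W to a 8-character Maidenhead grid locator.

Add 180° to longitude and 90° to latitude: 167.51307, 141.20347.
Field: 167.51307/20 → 8 → I, 141.20347/10 → 14 → O; chars IO.
Square: 7.51307/2 → 3, 1.20347/1 → 1; chars 31.
Subsquare: 1.51307/0.0833333 → 18 → s, 0.20347/0.0416667 → 4 → e; chars se.
Extended square: 0.01307/0.00833333 → 1, 0.03680/0.00416667 → 8; chars 18.

IO31se18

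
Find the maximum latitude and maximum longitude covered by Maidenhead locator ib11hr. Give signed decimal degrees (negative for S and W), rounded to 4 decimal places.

Field I=8, B=1: +8·20° lon, +1·10° lat → SW at lon -20°, lat -80°.
Square 1, 1: +1·2° lon, +1·1° lat → SW at lon -18°, lat -79°.
Subsquare h=7, r=17: +7·0.0833333° lon, +17·0.0416667° lat → SW at lon -17.4167°, lat -78.2917°.
Cell spans 0.0833333° lon × 0.0416667° lat. NE corner is SW corner plus one full cell.
latitude -78.2500, longitude -17.3333.

-78.2500, -17.3333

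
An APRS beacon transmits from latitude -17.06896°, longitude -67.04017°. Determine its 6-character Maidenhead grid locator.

FH62lw

Shift to the Maidenhead origin (180°W, 90°S): lon 112.9598, lat 72.9310.
Field (20°×10°, letters A–R): lon ⌊112.9598/20⌋ = 5 → F; lat ⌊72.9310/10⌋ = 7 → H.
Square (2°×1°, digits 0–9): lon ⌊12.9598/2⌋ = 6; lat ⌊2.9310/1⌋ = 2.
Subsquare (5′×2.5′, letters a–x): lon ⌊0.9598/0.0833333⌋ = 11 → l; lat ⌊0.9310/0.0416667⌋ = 22 → w.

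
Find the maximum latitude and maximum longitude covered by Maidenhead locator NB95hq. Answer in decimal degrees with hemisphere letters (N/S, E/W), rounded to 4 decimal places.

Field N=13, B=1: +13·20° lon, +1·10° lat → SW at lon 80°, lat -80°.
Square 9, 5: +9·2° lon, +5·1° lat → SW at lon 98°, lat -75°.
Subsquare h=7, q=16: +7·0.0833333° lon, +16·0.0416667° lat → SW at lon 98.5833°, lat -74.3333°.
Cell spans 0.0833333° lon × 0.0416667° lat. NE corner is SW corner plus one full cell.
latitude 74.2917° S, longitude 98.6667° E.

74.2917° S, 98.6667° E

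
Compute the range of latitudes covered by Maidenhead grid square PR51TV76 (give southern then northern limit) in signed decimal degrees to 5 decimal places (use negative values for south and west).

81.90000, 81.90417

Field P=15, R=17: +15·20° lon, +17·10° lat → SW at lon 120°, lat 80°.
Square 5, 1: +5·2° lon, +1·1° lat → SW at lon 130°, lat 81°.
Subsquare t=19, v=21: +19·0.0833333° lon, +21·0.0416667° lat → SW at lon 131.583°, lat 81.875°.
Extended square 7, 6: +7·0.00833333° lon, +6·0.00416667° lat → SW at lon 131.642°, lat 81.9°.
Cell spans 0.00833333° lon × 0.00416667° lat.
south 81.90000, north 81.90417.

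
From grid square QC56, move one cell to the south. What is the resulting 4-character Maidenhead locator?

QC55

Latitude square 6; −1 → 5.
The longitude characters are unchanged.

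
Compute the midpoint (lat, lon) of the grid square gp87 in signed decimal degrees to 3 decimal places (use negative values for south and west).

67.500, -43.000

Field G=6, P=15: +6·20° lon, +15·10° lat → SW at lon -60°, lat 60°.
Square 8, 7: +8·2° lon, +7·1° lat → SW at lon -44°, lat 67°.
Cell spans 2° lon × 1° lat. Centre is SW corner plus half of each.
latitude 67.500, longitude -43.000.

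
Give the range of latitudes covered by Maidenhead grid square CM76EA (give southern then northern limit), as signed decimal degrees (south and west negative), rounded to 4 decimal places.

36.0000, 36.0417

Field C=2, M=12: +2·20° lon, +12·10° lat → SW at lon -140°, lat 30°.
Square 7, 6: +7·2° lon, +6·1° lat → SW at lon -126°, lat 36°.
Subsquare e=4, a=0: +4·0.0833333° lon, +0·0.0416667° lat → SW at lon -125.667°, lat 36°.
Cell spans 0.0833333° lon × 0.0416667° lat.
south 36.0000, north 36.0417.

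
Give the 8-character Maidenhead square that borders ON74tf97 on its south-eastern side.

ON74uf06

Longitude extended square 9; +1 → 10, wraps to 0, carry into subsquare.
Longitude subsquare t = 19; +1 → 20 = u.
Latitude extended square 7; −1 → 6.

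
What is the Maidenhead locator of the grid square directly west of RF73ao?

Longitude subsquare a = 0; −1 → -1, wraps to 23 = x, carry into square.
Longitude square 7; −1 → 6.
The latitude characters are unchanged.

RF63xo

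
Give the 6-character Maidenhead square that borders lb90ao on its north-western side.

Longitude subsquare a = 0; −1 → -1, wraps to 23 = x, carry into square.
Longitude square 9; −1 → 8.
Latitude subsquare o = 14; +1 → 15 = p.

LB80xp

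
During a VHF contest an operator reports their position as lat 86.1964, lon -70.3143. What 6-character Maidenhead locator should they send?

Offset from 180°W / 90°S: lon 109.6857°, lat 176.1964°.
Field (20°×10°, letters A–R): 109.6857/20 → 5 → F, 176.1964/10 → 17 → R; chars FR.
Square (2°×1°, digits 0–9): 9.6857/2 → 4, 6.1964/1 → 6; chars 46.
Subsquare (5′×2.5′, letters a–x): 1.6857/0.0833333 → 20 → u, 0.1964/0.0416667 → 4 → e; chars ue.

FR46ue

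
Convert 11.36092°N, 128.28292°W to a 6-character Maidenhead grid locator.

CK51ui

Shift to the Maidenhead origin (180°W, 90°S): lon 51.7171, lat 101.3609.
Field: 51.7171/20 → 2 → C, 101.3609/10 → 10 → K; chars CK.
Square: 11.7171/2 → 5, 1.3609/1 → 1; chars 51.
Subsquare: 1.7171/0.0833333 → 20 → u, 0.3609/0.0416667 → 8 → i; chars ui.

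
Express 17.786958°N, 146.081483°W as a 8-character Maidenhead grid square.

BK67xs08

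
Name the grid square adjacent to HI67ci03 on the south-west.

HI67bi92

Longitude extended square 0; −1 → -1, wraps to 9, carry into subsquare.
Longitude subsquare c = 2; −1 → 1 = b.
Latitude extended square 3; −1 → 2.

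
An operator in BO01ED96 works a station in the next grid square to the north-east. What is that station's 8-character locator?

Longitude extended square 9; +1 → 10, wraps to 0, carry into subsquare.
Longitude subsquare e = 4; +1 → 5 = f.
Latitude extended square 6; +1 → 7.

BO01fd07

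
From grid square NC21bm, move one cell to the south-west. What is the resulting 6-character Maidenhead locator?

NC21al

Longitude subsquare b = 1; −1 → 0 = a.
Latitude subsquare m = 12; −1 → 11 = l.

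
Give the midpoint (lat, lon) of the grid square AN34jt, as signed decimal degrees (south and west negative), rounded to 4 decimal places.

44.8125, -173.2083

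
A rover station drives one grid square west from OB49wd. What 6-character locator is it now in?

OB49vd

Longitude subsquare w = 22; −1 → 21 = v.
The latitude characters are unchanged.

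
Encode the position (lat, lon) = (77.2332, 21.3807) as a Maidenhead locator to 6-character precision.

KQ07qf

Add 180° to longitude and 90° to latitude: 201.3807, 167.2332.
Field (20°×10°, letters A–R): lon ⌊201.3807/20⌋ = 10 → K; lat ⌊167.2332/10⌋ = 16 → Q.
Square (2°×1°, digits 0–9): lon ⌊1.3807/2⌋ = 0; lat ⌊7.2332/1⌋ = 7.
Subsquare (5′×2.5′, letters a–x): lon ⌊1.3807/0.0833333⌋ = 16 → q; lat ⌊0.2332/0.0416667⌋ = 5 → f.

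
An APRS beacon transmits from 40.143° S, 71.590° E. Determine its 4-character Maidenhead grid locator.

ME59

Add 180° to longitude and 90° to latitude: 251.59, 49.86.
Field: 251.59/20 → 12 → M, 49.86/10 → 4 → E; chars ME.
Square: 11.59/2 → 5, 9.86/1 → 9; chars 59.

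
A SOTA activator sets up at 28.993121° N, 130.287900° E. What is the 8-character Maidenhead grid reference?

PL58dx48

Add 180° to longitude and 90° to latitude: 310.28790, 118.99312.
Field: 310.28790/20 → 15 → P, 118.99312/10 → 11 → L; chars PL.
Square: 10.28790/2 → 5, 8.99312/1 → 8; chars 58.
Subsquare: 0.28790/0.0833333 → 3 → d, 0.99312/0.0416667 → 23 → x; chars dx.
Extended square: 0.03790/0.00833333 → 4, 0.03479/0.00416667 → 8; chars 48.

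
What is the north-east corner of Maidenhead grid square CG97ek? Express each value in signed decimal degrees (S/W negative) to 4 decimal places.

-22.5417, -121.5833

Field C=2, G=6: +2·20° lon, +6·10° lat → SW at lon -140°, lat -30°.
Square 9, 7: +9·2° lon, +7·1° lat → SW at lon -122°, lat -23°.
Subsquare e=4, k=10: +4·0.0833333° lon, +10·0.0416667° lat → SW at lon -121.667°, lat -22.5833°.
Cell spans 0.0833333° lon × 0.0416667° lat. NE corner is SW corner plus one full cell.
latitude -22.5417, longitude -121.5833.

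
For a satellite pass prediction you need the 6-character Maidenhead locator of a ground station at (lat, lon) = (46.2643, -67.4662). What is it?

FN66gg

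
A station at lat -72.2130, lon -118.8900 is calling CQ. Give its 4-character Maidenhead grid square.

Add 180° to longitude and 90° to latitude: 61.11, 17.79.
Field: lon ⌊61.11/20⌋ = 3 → D; lat ⌊17.79/10⌋ = 1 → B.
Square: lon ⌊1.11/2⌋ = 0; lat ⌊7.79/1⌋ = 7.

DB07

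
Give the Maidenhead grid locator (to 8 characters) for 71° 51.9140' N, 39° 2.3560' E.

KQ91mu47

Add 180° to longitude and 90° to latitude: 219.03927, 161.86523.
Field: 219.03927/20 → 10 → K, 161.86523/10 → 16 → Q; chars KQ.
Square: 19.03927/2 → 9, 1.86523/1 → 1; chars 91.
Subsquare: 1.03927/0.0833333 → 12 → m, 0.86523/0.0416667 → 20 → u; chars mu.
Extended square: 0.03927/0.00833333 → 4, 0.03190/0.00416667 → 7; chars 47.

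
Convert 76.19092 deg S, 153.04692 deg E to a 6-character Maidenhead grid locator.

QB63mt

Shift to the Maidenhead origin (180°W, 90°S): lon 333.0469, lat 13.8091.
Field: 333.0469/20 → 16 → Q, 13.8091/10 → 1 → B; chars QB.
Square: 13.0469/2 → 6, 3.8091/1 → 3; chars 63.
Subsquare: 1.0469/0.0833333 → 12 → m, 0.8091/0.0416667 → 19 → t; chars mt.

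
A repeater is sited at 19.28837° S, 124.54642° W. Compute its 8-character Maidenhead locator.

CH70rr40

Add 180° to longitude and 90° to latitude: 55.45358, 70.71163.
Field: 55.45358/20 → 2 → C, 70.71163/10 → 7 → H; chars CH.
Square: 15.45358/2 → 7, 0.71163/1 → 0; chars 70.
Subsquare: 1.45358/0.0833333 → 17 → r, 0.71163/0.0416667 → 17 → r; chars rr.
Extended square: 0.03691/0.00833333 → 4, 0.00330/0.00416667 → 0; chars 40.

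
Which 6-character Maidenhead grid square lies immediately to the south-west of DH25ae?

DH15xd

Longitude subsquare a = 0; −1 → -1, wraps to 23 = x, carry into square.
Longitude square 2; −1 → 1.
Latitude subsquare e = 4; −1 → 3 = d.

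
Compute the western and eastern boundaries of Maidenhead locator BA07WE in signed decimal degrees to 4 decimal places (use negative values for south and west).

Field B=1, A=0: +1·20° lon, +0·10° lat → SW at lon -160°, lat -90°.
Square 0, 7: +0·2° lon, +7·1° lat → SW at lon -160°, lat -83°.
Subsquare w=22, e=4: +22·0.0833333° lon, +4·0.0416667° lat → SW at lon -158.167°, lat -82.8333°.
Cell spans 0.0833333° lon × 0.0416667° lat.
west -158.1667, east -158.0833.

-158.1667, -158.0833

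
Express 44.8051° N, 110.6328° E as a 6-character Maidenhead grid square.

Offset from 180°W / 90°S: lon 290.6328°, lat 134.8051°.
Field (20°×10°, letters A–R): 290.6328/20 → 14 → O, 134.8051/10 → 13 → N; chars ON.
Square (2°×1°, digits 0–9): 10.6328/2 → 5, 4.8051/1 → 4; chars 54.
Subsquare (5′×2.5′, letters a–x): 0.6328/0.0833333 → 7 → h, 0.8051/0.0416667 → 19 → t; chars ht.

ON54ht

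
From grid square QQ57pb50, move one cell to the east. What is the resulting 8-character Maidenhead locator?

Longitude extended square 5; +1 → 6.
The latitude characters are unchanged.

QQ57pb60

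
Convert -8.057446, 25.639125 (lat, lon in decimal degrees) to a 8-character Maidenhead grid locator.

KI21tw66

Offset from 180°W / 90°S: lon 205.63913°, lat 81.94255°.
Field: lon ⌊205.63913/20⌋ = 10 → K; lat ⌊81.94255/10⌋ = 8 → I.
Square: lon ⌊5.63913/2⌋ = 2; lat ⌊1.94255/1⌋ = 1.
Subsquare: lon ⌊1.63913/0.0833333⌋ = 19 → t; lat ⌊0.94255/0.0416667⌋ = 22 → w.
Extended square: lon ⌊0.05579/0.00833333⌋ = 6; lat ⌊0.02589/0.00416667⌋ = 6.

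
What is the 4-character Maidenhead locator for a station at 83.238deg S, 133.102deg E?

PA66

Offset from 180°W / 90°S: lon 313.10°, lat 6.76°.
Field: 313.10/20 → 15 → P, 6.76/10 → 0 → A; chars PA.
Square: 13.10/2 → 6, 6.76/1 → 6; chars 66.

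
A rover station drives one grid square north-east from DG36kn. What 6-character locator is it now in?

Longitude subsquare k = 10; +1 → 11 = l.
Latitude subsquare n = 13; +1 → 14 = o.

DG36lo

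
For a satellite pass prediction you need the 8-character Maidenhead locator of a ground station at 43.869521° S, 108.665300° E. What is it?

OE46hd91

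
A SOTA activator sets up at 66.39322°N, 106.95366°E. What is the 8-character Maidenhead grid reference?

OP36lj44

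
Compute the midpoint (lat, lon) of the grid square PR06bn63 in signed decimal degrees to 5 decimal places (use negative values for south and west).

86.55625, 120.13750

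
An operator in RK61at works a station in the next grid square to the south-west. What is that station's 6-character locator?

Longitude subsquare a = 0; −1 → -1, wraps to 23 = x, carry into square.
Longitude square 6; −1 → 5.
Latitude subsquare t = 19; −1 → 18 = s.

RK51xs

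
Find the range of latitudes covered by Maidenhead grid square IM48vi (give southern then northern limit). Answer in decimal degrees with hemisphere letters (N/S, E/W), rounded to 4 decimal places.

38.3333° N, 38.3750° N

Field I=8, M=12: +8·20° lon, +12·10° lat → SW at lon -20°, lat 30°.
Square 4, 8: +4·2° lon, +8·1° lat → SW at lon -12°, lat 38°.
Subsquare v=21, i=8: +21·0.0833333° lon, +8·0.0416667° lat → SW at lon -10.25°, lat 38.3333°.
Cell spans 0.0833333° lon × 0.0416667° lat.
south 38.3333° N, north 38.3750° N.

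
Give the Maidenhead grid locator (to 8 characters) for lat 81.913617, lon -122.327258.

Shift to the Maidenhead origin (180°W, 90°S): lon 57.67274, lat 171.91362.
Field (20°×10°, letters A–R): lon ⌊57.67274/20⌋ = 2 → C; lat ⌊171.91362/10⌋ = 17 → R.
Square (2°×1°, digits 0–9): lon ⌊17.67274/2⌋ = 8; lat ⌊1.91362/1⌋ = 1.
Subsquare (5′×2.5′, letters a–x): lon ⌊1.67274/0.0833333⌋ = 20 → u; lat ⌊0.91362/0.0416667⌋ = 21 → v.
Extended square (30″×15″, digits 0–9): lon ⌊0.00608/0.00833333⌋ = 0; lat ⌊0.03862/0.00416667⌋ = 9.

CR81uv09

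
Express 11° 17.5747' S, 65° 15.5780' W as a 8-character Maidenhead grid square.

FH78iq89

Offset from 180°W / 90°S: lon 114.74037°, lat 78.70709°.
Field: lon ⌊114.74037/20⌋ = 5 → F; lat ⌊78.70709/10⌋ = 7 → H.
Square: lon ⌊14.74037/2⌋ = 7; lat ⌊8.70709/1⌋ = 8.
Subsquare: lon ⌊0.74037/0.0833333⌋ = 8 → i; lat ⌊0.70709/0.0416667⌋ = 16 → q.
Extended square: lon ⌊0.07370/0.00833333⌋ = 8; lat ⌊0.04042/0.00416667⌋ = 9.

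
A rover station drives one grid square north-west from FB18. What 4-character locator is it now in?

FB09

Longitude square 1; −1 → 0.
Latitude square 8; +1 → 9.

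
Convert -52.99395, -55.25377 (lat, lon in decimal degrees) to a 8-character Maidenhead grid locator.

GD27ia91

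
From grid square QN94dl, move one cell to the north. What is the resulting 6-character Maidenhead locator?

QN94dm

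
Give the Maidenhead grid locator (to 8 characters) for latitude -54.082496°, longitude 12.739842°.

JD65iw80

Shift to the Maidenhead origin (180°W, 90°S): lon 192.73984, lat 35.91750.
Field (20°×10°, letters A–R): 192.73984/20 → 9 → J, 35.91750/10 → 3 → D; chars JD.
Square (2°×1°, digits 0–9): 12.73984/2 → 6, 5.91750/1 → 5; chars 65.
Subsquare (5′×2.5′, letters a–x): 0.73984/0.0833333 → 8 → i, 0.91750/0.0416667 → 22 → w; chars iw.
Extended square (30″×15″, digits 0–9): 0.07318/0.00833333 → 8, 0.00084/0.00416667 → 0; chars 80.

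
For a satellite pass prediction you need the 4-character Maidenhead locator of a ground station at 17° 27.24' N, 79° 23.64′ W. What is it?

FK07

Offset from 180°W / 90°S: lon 100.61°, lat 107.45°.
Field: 100.61/20 → 5 → F, 107.45/10 → 10 → K; chars FK.
Square: 0.61/2 → 0, 7.45/1 → 7; chars 07.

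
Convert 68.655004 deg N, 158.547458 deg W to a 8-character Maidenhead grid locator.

Offset from 180°W / 90°S: lon 21.45254°, lat 158.65500°.
Field (20°×10°, letters A–R): lon ⌊21.45254/20⌋ = 1 → B; lat ⌊158.65500/10⌋ = 15 → P.
Square (2°×1°, digits 0–9): lon ⌊1.45254/2⌋ = 0; lat ⌊8.65500/1⌋ = 8.
Subsquare (5′×2.5′, letters a–x): lon ⌊1.45254/0.0833333⌋ = 17 → r; lat ⌊0.65500/0.0416667⌋ = 15 → p.
Extended square (30″×15″, digits 0–9): lon ⌊0.03588/0.00833333⌋ = 4; lat ⌊0.03000/0.00416667⌋ = 7.

BP08rp47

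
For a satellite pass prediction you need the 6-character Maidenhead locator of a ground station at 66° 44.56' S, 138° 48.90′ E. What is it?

Add 180° to longitude and 90° to latitude: 318.8150, 23.2573.
Field: lon ⌊318.8150/20⌋ = 15 → P; lat ⌊23.2573/10⌋ = 2 → C.
Square: lon ⌊18.8150/2⌋ = 9; lat ⌊3.2573/1⌋ = 3.
Subsquare: lon ⌊0.8150/0.0833333⌋ = 9 → j; lat ⌊0.2573/0.0416667⌋ = 6 → g.

PC93jg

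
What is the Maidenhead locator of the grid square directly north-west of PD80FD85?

Longitude extended square 8; −1 → 7.
Latitude extended square 5; +1 → 6.

PD80fd76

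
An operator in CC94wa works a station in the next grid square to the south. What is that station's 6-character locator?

CC93wx

Latitude subsquare a = 0; −1 → -1, wraps to 23 = x, carry into square.
Latitude square 4; −1 → 3.
The longitude characters are unchanged.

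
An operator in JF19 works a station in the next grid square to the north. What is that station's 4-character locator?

JG10

Latitude square 9; +1 → 10, wraps to 0, carry into field.
Latitude field F = 5; +1 → 6 = G.
The longitude characters are unchanged.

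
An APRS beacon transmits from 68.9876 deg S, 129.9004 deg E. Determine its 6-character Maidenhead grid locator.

Add 180° to longitude and 90° to latitude: 309.9004, 21.0124.
Field (20°×10°, letters A–R): 309.9004/20 → 15 → P, 21.0124/10 → 2 → C; chars PC.
Square (2°×1°, digits 0–9): 9.9004/2 → 4, 1.0124/1 → 1; chars 41.
Subsquare (5′×2.5′, letters a–x): 1.9004/0.0833333 → 22 → w, 0.0124/0.0416667 → 0 → a; chars wa.

PC41wa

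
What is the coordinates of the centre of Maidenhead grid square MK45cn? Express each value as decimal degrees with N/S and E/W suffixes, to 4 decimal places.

15.5625° N, 68.2083° E

Field M=12, K=10: +12·20° lon, +10·10° lat → SW at lon 60°, lat 10°.
Square 4, 5: +4·2° lon, +5·1° lat → SW at lon 68°, lat 15°.
Subsquare c=2, n=13: +2·0.0833333° lon, +13·0.0416667° lat → SW at lon 68.1667°, lat 15.5417°.
Cell spans 0.0833333° lon × 0.0416667° lat. Centre is SW corner plus half of each.
latitude 15.5625° N, longitude 68.2083° E.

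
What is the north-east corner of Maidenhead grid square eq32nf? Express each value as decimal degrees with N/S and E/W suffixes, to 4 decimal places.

72.2500° N, 92.8333° W

Field E=4, Q=16: +4·20° lon, +16·10° lat → SW at lon -100°, lat 70°.
Square 3, 2: +3·2° lon, +2·1° lat → SW at lon -94°, lat 72°.
Subsquare n=13, f=5: +13·0.0833333° lon, +5·0.0416667° lat → SW at lon -92.9167°, lat 72.2083°.
Cell spans 0.0833333° lon × 0.0416667° lat. NE corner is SW corner plus one full cell.
latitude 72.2500° N, longitude 92.8333° W.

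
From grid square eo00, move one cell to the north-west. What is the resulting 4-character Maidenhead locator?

DO91

Longitude square 0; −1 → -1, wraps to 9, carry into field.
Longitude field E = 4; −1 → 3 = D.
Latitude square 0; +1 → 1.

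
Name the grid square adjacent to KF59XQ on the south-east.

KF69ap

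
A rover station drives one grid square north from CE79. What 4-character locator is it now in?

Latitude square 9; +1 → 10, wraps to 0, carry into field.
Latitude field E = 4; +1 → 5 = F.
The longitude characters are unchanged.

CF70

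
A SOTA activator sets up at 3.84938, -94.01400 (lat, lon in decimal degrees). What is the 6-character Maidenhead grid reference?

EJ23xu

Add 180° to longitude and 90° to latitude: 85.9860, 93.8494.
Field (20°×10°, letters A–R): 85.9860/20 → 4 → E, 93.8494/10 → 9 → J; chars EJ.
Square (2°×1°, digits 0–9): 5.9860/2 → 2, 3.8494/1 → 3; chars 23.
Subsquare (5′×2.5′, letters a–x): 1.9860/0.0833333 → 23 → x, 0.8494/0.0416667 → 20 → u; chars xu.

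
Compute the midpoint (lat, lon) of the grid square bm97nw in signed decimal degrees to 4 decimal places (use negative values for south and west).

37.9375, -140.8750

Field B=1, M=12: +1·20° lon, +12·10° lat → SW at lon -160°, lat 30°.
Square 9, 7: +9·2° lon, +7·1° lat → SW at lon -142°, lat 37°.
Subsquare n=13, w=22: +13·0.0833333° lon, +22·0.0416667° lat → SW at lon -140.917°, lat 37.9167°.
Cell spans 0.0833333° lon × 0.0416667° lat. Centre is SW corner plus half of each.
latitude 37.9375, longitude -140.8750.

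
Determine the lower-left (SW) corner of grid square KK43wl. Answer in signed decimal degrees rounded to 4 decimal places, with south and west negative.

Field K=10, K=10: +10·20° lon, +10·10° lat → SW at lon 20°, lat 10°.
Square 4, 3: +4·2° lon, +3·1° lat → SW at lon 28°, lat 13°.
Subsquare w=22, l=11: +22·0.0833333° lon, +11·0.0416667° lat → SW at lon 29.8333°, lat 13.4583°.
latitude 13.4583, longitude 29.8333.

13.4583, 29.8333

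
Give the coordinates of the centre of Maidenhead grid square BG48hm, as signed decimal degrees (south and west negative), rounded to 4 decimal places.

-21.4792, -151.3750

Field B=1, G=6: +1·20° lon, +6·10° lat → SW at lon -160°, lat -30°.
Square 4, 8: +4·2° lon, +8·1° lat → SW at lon -152°, lat -22°.
Subsquare h=7, m=12: +7·0.0833333° lon, +12·0.0416667° lat → SW at lon -151.417°, lat -21.5°.
Cell spans 0.0833333° lon × 0.0416667° lat. Centre is SW corner plus half of each.
latitude -21.4792, longitude -151.3750.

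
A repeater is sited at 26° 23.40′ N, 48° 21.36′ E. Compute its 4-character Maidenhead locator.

LL46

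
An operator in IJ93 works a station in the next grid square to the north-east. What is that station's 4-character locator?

Longitude square 9; +1 → 10, wraps to 0, carry into field.
Longitude field I = 8; +1 → 9 = J.
Latitude square 3; +1 → 4.

JJ04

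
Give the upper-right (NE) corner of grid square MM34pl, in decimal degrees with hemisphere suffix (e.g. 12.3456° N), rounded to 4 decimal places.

34.5000° N, 67.3333° E

Field M=12, M=12: +12·20° lon, +12·10° lat → SW at lon 60°, lat 30°.
Square 3, 4: +3·2° lon, +4·1° lat → SW at lon 66°, lat 34°.
Subsquare p=15, l=11: +15·0.0833333° lon, +11·0.0416667° lat → SW at lon 67.25°, lat 34.4583°.
Cell spans 0.0833333° lon × 0.0416667° lat. NE corner is SW corner plus one full cell.
latitude 34.5000° N, longitude 67.3333° E.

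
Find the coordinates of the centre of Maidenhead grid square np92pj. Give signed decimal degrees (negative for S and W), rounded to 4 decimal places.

62.3958, 99.2917

Field N=13, P=15: +13·20° lon, +15·10° lat → SW at lon 80°, lat 60°.
Square 9, 2: +9·2° lon, +2·1° lat → SW at lon 98°, lat 62°.
Subsquare p=15, j=9: +15·0.0833333° lon, +9·0.0416667° lat → SW at lon 99.25°, lat 62.375°.
Cell spans 0.0833333° lon × 0.0416667° lat. Centre is SW corner plus half of each.
latitude 62.3958, longitude 99.2917.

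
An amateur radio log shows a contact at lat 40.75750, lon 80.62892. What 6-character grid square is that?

Shift to the Maidenhead origin (180°W, 90°S): lon 260.6289, lat 130.7575.
Field: lon ⌊260.6289/20⌋ = 13 → N; lat ⌊130.7575/10⌋ = 13 → N.
Square: lon ⌊0.6289/2⌋ = 0; lat ⌊0.7575/1⌋ = 0.
Subsquare: lon ⌊0.6289/0.0833333⌋ = 7 → h; lat ⌊0.7575/0.0416667⌋ = 18 → s.

NN00hs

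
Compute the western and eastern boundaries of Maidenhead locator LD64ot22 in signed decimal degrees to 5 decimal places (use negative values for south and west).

53.18333, 53.19167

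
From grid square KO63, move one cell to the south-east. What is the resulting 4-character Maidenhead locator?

KO72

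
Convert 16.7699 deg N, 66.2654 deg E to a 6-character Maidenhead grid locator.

Offset from 180°W / 90°S: lon 246.2654°, lat 106.7699°.
Field (20°×10°, letters A–R): 246.2654/20 → 12 → M, 106.7699/10 → 10 → K; chars MK.
Square (2°×1°, digits 0–9): 6.2654/2 → 3, 6.7699/1 → 6; chars 36.
Subsquare (5′×2.5′, letters a–x): 0.2654/0.0833333 → 3 → d, 0.7699/0.0416667 → 18 → s; chars ds.

MK36ds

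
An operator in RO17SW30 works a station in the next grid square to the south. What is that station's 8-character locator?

RO17sv39

Latitude extended square 0; −1 → -1, wraps to 9, carry into subsquare.
Latitude subsquare w = 22; −1 → 21 = v.
The longitude characters are unchanged.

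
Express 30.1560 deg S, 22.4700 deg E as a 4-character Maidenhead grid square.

KF19

Offset from 180°W / 90°S: lon 202.47°, lat 59.84°.
Field: 202.47/20 → 10 → K, 59.84/10 → 5 → F; chars KF.
Square: 2.47/2 → 1, 9.84/1 → 9; chars 19.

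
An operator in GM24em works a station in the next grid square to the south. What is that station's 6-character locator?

GM24el

Latitude subsquare m = 12; −1 → 11 = l.
The longitude characters are unchanged.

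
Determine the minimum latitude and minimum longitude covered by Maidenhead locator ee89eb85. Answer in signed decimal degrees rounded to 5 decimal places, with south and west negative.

Field E=4, E=4: +4·20° lon, +4·10° lat → SW at lon -100°, lat -50°.
Square 8, 9: +8·2° lon, +9·1° lat → SW at lon -84°, lat -41°.
Subsquare e=4, b=1: +4·0.0833333° lon, +1·0.0416667° lat → SW at lon -83.6667°, lat -40.9583°.
Extended square 8, 5: +8·0.00833333° lon, +5·0.00416667° lat → SW at lon -83.6°, lat -40.9375°.
latitude -40.93750, longitude -83.60000.

-40.93750, -83.60000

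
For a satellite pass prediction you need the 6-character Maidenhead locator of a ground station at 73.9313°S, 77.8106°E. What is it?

MB86vb

Shift to the Maidenhead origin (180°W, 90°S): lon 257.8106, lat 16.0687.
Field: 257.8106/20 → 12 → M, 16.0687/10 → 1 → B; chars MB.
Square: 17.8106/2 → 8, 6.0687/1 → 6; chars 86.
Subsquare: 1.8106/0.0833333 → 21 → v, 0.0687/0.0416667 → 1 → b; chars vb.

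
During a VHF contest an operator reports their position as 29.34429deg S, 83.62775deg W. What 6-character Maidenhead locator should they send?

EG80ep

Shift to the Maidenhead origin (180°W, 90°S): lon 96.3722, lat 60.6557.
Field: lon ⌊96.3722/20⌋ = 4 → E; lat ⌊60.6557/10⌋ = 6 → G.
Square: lon ⌊16.3722/2⌋ = 8; lat ⌊0.6557/1⌋ = 0.
Subsquare: lon ⌊0.3722/0.0833333⌋ = 4 → e; lat ⌊0.6557/0.0416667⌋ = 15 → p.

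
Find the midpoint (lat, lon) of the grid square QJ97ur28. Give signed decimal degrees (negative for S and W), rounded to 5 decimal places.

Field Q=16, J=9: +16·20° lon, +9·10° lat → SW at lon 140°, lat 0°.
Square 9, 7: +9·2° lon, +7·1° lat → SW at lon 158°, lat 7°.
Subsquare u=20, r=17: +20·0.0833333° lon, +17·0.0416667° lat → SW at lon 159.667°, lat 7.70833°.
Extended square 2, 8: +2·0.00833333° lon, +8·0.00416667° lat → SW at lon 159.683°, lat 7.74167°.
Cell spans 0.00833333° lon × 0.00416667° lat. Centre is SW corner plus half of each.
latitude 7.74375, longitude 159.68750.

7.74375, 159.68750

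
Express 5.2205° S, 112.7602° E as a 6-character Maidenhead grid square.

OI64js

Shift to the Maidenhead origin (180°W, 90°S): lon 292.7602, lat 84.7795.
Field: 292.7602/20 → 14 → O, 84.7795/10 → 8 → I; chars OI.
Square: 12.7602/2 → 6, 4.7795/1 → 4; chars 64.
Subsquare: 0.7602/0.0833333 → 9 → j, 0.7795/0.0416667 → 18 → s; chars js.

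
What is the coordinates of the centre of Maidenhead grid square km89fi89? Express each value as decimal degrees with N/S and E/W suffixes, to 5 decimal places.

Field K=10, M=12: +10·20° lon, +12·10° lat → SW at lon 20°, lat 30°.
Square 8, 9: +8·2° lon, +9·1° lat → SW at lon 36°, lat 39°.
Subsquare f=5, i=8: +5·0.0833333° lon, +8·0.0416667° lat → SW at lon 36.4167°, lat 39.3333°.
Extended square 8, 9: +8·0.00833333° lon, +9·0.00416667° lat → SW at lon 36.4833°, lat 39.3708°.
Cell spans 0.00833333° lon × 0.00416667° lat. Centre is SW corner plus half of each.
latitude 39.37292° N, longitude 36.48750° E.

39.37292° N, 36.48750° E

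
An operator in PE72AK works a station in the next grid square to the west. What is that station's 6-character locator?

Longitude subsquare a = 0; −1 → -1, wraps to 23 = x, carry into square.
Longitude square 7; −1 → 6.
The latitude characters are unchanged.

PE62xk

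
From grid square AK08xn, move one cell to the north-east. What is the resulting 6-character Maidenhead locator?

Longitude subsquare x = 23; +1 → 24, wraps to 0 = a, carry into square.
Longitude square 0; +1 → 1.
Latitude subsquare n = 13; +1 → 14 = o.

AK18ao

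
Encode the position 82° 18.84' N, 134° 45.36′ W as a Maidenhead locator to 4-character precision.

CR22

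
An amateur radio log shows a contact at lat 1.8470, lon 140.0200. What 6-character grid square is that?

Add 180° to longitude and 90° to latitude: 320.0200, 91.8470.
Field: 320.0200/20 → 16 → Q, 91.8470/10 → 9 → J; chars QJ.
Square: 0.0200/2 → 0, 1.8470/1 → 1; chars 01.
Subsquare: 0.0200/0.0833333 → 0 → a, 0.8470/0.0416667 → 20 → u; chars au.

QJ01au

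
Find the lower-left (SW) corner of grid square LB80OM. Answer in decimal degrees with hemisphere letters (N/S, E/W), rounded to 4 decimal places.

Field L=11, B=1: +11·20° lon, +1·10° lat → SW at lon 40°, lat -80°.
Square 8, 0: +8·2° lon, +0·1° lat → SW at lon 56°, lat -80°.
Subsquare o=14, m=12: +14·0.0833333° lon, +12·0.0416667° lat → SW at lon 57.1667°, lat -79.5°.
latitude 79.5000° S, longitude 57.1667° E.

79.5000° S, 57.1667° E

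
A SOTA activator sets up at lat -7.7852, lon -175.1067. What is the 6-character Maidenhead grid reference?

Shift to the Maidenhead origin (180°W, 90°S): lon 4.8933, lat 82.2148.
Field (20°×10°, letters A–R): lon ⌊4.8933/20⌋ = 0 → A; lat ⌊82.2148/10⌋ = 8 → I.
Square (2°×1°, digits 0–9): lon ⌊4.8933/2⌋ = 2; lat ⌊2.2148/1⌋ = 2.
Subsquare (5′×2.5′, letters a–x): lon ⌊0.8933/0.0833333⌋ = 10 → k; lat ⌊0.2148/0.0416667⌋ = 5 → f.

AI22kf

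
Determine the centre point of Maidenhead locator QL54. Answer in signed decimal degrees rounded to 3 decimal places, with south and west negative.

24.500, 151.000

Field Q=16, L=11: +16·20° lon, +11·10° lat → SW at lon 140°, lat 20°.
Square 5, 4: +5·2° lon, +4·1° lat → SW at lon 150°, lat 24°.
Cell spans 2° lon × 1° lat. Centre is SW corner plus half of each.
latitude 24.500, longitude 151.000.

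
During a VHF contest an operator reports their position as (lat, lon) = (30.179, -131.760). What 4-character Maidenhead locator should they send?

Add 180° to longitude and 90° to latitude: 48.24, 120.18.
Field: lon ⌊48.24/20⌋ = 2 → C; lat ⌊120.18/10⌋ = 12 → M.
Square: lon ⌊8.24/2⌋ = 4; lat ⌊0.18/1⌋ = 0.

CM40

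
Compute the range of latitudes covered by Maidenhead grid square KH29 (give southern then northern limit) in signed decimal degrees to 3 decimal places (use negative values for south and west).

-11.000, -10.000

Field K=10, H=7: +10·20° lon, +7·10° lat → SW at lon 20°, lat -20°.
Square 2, 9: +2·2° lon, +9·1° lat → SW at lon 24°, lat -11°.
Cell spans 2° lon × 1° lat.
south -11.000, north -10.000.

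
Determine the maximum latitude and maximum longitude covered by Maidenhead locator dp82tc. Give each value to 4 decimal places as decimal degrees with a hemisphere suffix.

Field D=3, P=15: +3·20° lon, +15·10° lat → SW at lon -120°, lat 60°.
Square 8, 2: +8·2° lon, +2·1° lat → SW at lon -104°, lat 62°.
Subsquare t=19, c=2: +19·0.0833333° lon, +2·0.0416667° lat → SW at lon -102.417°, lat 62.0833°.
Cell spans 0.0833333° lon × 0.0416667° lat. NE corner is SW corner plus one full cell.
latitude 62.1250° N, longitude 102.3333° W.

62.1250° N, 102.3333° W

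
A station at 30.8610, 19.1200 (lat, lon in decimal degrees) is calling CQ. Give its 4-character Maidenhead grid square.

Shift to the Maidenhead origin (180°W, 90°S): lon 199.12, lat 120.86.
Field (20°×10°, letters A–R): lon ⌊199.12/20⌋ = 9 → J; lat ⌊120.86/10⌋ = 12 → M.
Square (2°×1°, digits 0–9): lon ⌊19.12/2⌋ = 9; lat ⌊0.86/1⌋ = 0.

JM90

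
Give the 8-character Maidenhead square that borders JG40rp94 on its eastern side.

Longitude extended square 9; +1 → 10, wraps to 0, carry into subsquare.
Longitude subsquare r = 17; +1 → 18 = s.
The latitude characters are unchanged.

JG40sp04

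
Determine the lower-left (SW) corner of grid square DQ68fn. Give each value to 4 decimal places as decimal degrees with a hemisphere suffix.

78.5417° N, 107.5833° W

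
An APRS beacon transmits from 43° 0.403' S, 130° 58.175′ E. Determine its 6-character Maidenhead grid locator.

PE56lx

Shift to the Maidenhead origin (180°W, 90°S): lon 310.9696, lat 46.9933.
Field: lon ⌊310.9696/20⌋ = 15 → P; lat ⌊46.9933/10⌋ = 4 → E.
Square: lon ⌊10.9696/2⌋ = 5; lat ⌊6.9933/1⌋ = 6.
Subsquare: lon ⌊0.9696/0.0833333⌋ = 11 → l; lat ⌊0.9933/0.0416667⌋ = 23 → x.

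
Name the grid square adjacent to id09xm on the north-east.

ID19an

Longitude subsquare x = 23; +1 → 24, wraps to 0 = a, carry into square.
Longitude square 0; +1 → 1.
Latitude subsquare m = 12; +1 → 13 = n.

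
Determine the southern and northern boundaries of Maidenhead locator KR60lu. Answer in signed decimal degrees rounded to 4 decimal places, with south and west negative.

80.8333, 80.8750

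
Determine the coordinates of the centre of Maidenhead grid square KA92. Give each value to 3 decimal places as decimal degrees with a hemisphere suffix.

Field K=10, A=0: +10·20° lon, +0·10° lat → SW at lon 20°, lat -90°.
Square 9, 2: +9·2° lon, +2·1° lat → SW at lon 38°, lat -88°.
Cell spans 2° lon × 1° lat. Centre is SW corner plus half of each.
latitude 87.500° S, longitude 39.000° E.

87.500° S, 39.000° E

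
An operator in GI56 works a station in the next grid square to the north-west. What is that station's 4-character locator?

GI47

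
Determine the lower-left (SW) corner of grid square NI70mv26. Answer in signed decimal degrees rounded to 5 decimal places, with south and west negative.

Field N=13, I=8: +13·20° lon, +8·10° lat → SW at lon 80°, lat -10°.
Square 7, 0: +7·2° lon, +0·1° lat → SW at lon 94°, lat -10°.
Subsquare m=12, v=21: +12·0.0833333° lon, +21·0.0416667° lat → SW at lon 95°, lat -9.125°.
Extended square 2, 6: +2·0.00833333° lon, +6·0.00416667° lat → SW at lon 95.0167°, lat -9.1°.
latitude -9.10000, longitude 95.01667.

-9.10000, 95.01667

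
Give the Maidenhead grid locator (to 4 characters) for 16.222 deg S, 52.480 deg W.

Offset from 180°W / 90°S: lon 127.52°, lat 73.78°.
Field (20°×10°, letters A–R): lon ⌊127.52/20⌋ = 6 → G; lat ⌊73.78/10⌋ = 7 → H.
Square (2°×1°, digits 0–9): lon ⌊7.52/2⌋ = 3; lat ⌊3.78/1⌋ = 3.

GH33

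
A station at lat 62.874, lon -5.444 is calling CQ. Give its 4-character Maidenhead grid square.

IP72

Offset from 180°W / 90°S: lon 174.56°, lat 152.87°.
Field (20°×10°, letters A–R): 174.56/20 → 8 → I, 152.87/10 → 15 → P; chars IP.
Square (2°×1°, digits 0–9): 14.56/2 → 7, 2.87/1 → 2; chars 72.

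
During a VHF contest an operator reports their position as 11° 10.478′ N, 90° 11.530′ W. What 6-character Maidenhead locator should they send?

Shift to the Maidenhead origin (180°W, 90°S): lon 89.8078, lat 101.1746.
Field: 89.8078/20 → 4 → E, 101.1746/10 → 10 → K; chars EK.
Square: 9.8078/2 → 4, 1.1746/1 → 1; chars 41.
Subsquare: 1.8078/0.0833333 → 21 → v, 0.1746/0.0416667 → 4 → e; chars ve.

EK41ve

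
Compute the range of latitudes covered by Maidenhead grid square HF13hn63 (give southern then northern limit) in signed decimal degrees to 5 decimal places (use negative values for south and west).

-36.44583, -36.44167

Field H=7, F=5: +7·20° lon, +5·10° lat → SW at lon -40°, lat -40°.
Square 1, 3: +1·2° lon, +3·1° lat → SW at lon -38°, lat -37°.
Subsquare h=7, n=13: +7·0.0833333° lon, +13·0.0416667° lat → SW at lon -37.4167°, lat -36.4583°.
Extended square 6, 3: +6·0.00833333° lon, +3·0.00416667° lat → SW at lon -37.3667°, lat -36.4458°.
Cell spans 0.00833333° lon × 0.00416667° lat.
south -36.44583, north -36.44167.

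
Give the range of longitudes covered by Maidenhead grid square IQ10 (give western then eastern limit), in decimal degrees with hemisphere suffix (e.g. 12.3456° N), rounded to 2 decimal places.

18.00° W, 16.00° W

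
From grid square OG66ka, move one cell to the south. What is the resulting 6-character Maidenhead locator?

OG65kx

Latitude subsquare a = 0; −1 → -1, wraps to 23 = x, carry into square.
Latitude square 6; −1 → 5.
The longitude characters are unchanged.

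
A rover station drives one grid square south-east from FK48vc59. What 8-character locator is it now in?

FK48vc68

Longitude extended square 5; +1 → 6.
Latitude extended square 9; −1 → 8.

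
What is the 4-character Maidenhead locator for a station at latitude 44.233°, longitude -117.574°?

DN14

Offset from 180°W / 90°S: lon 62.43°, lat 134.23°.
Field (20°×10°, letters A–R): 62.43/20 → 3 → D, 134.23/10 → 13 → N; chars DN.
Square (2°×1°, digits 0–9): 2.43/2 → 1, 4.23/1 → 4; chars 14.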